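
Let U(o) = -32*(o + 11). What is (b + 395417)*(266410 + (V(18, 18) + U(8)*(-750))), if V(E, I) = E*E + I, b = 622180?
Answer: 735470266944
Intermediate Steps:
V(E, I) = I + E² (V(E, I) = E² + I = I + E²)
U(o) = -352 - 32*o (U(o) = -32*(11 + o) = -352 - 32*o)
(b + 395417)*(266410 + (V(18, 18) + U(8)*(-750))) = (622180 + 395417)*(266410 + ((18 + 18²) + (-352 - 32*8)*(-750))) = 1017597*(266410 + ((18 + 324) + (-352 - 256)*(-750))) = 1017597*(266410 + (342 - 608*(-750))) = 1017597*(266410 + (342 + 456000)) = 1017597*(266410 + 456342) = 1017597*722752 = 735470266944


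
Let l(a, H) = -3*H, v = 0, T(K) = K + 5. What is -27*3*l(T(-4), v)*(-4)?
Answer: 0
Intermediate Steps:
T(K) = 5 + K
-27*3*l(T(-4), v)*(-4) = -27*3*(-3*0)*(-4) = -27*3*0*(-4) = -0*(-4) = -27*0 = 0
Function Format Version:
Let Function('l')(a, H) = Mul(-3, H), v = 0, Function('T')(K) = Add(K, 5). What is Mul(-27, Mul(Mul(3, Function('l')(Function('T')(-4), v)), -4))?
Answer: 0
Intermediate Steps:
Function('T')(K) = Add(5, K)
Mul(-27, Mul(Mul(3, Function('l')(Function('T')(-4), v)), -4)) = Mul(-27, Mul(Mul(3, Mul(-3, 0)), -4)) = Mul(-27, Mul(Mul(3, 0), -4)) = Mul(-27, Mul(0, -4)) = Mul(-27, 0) = 0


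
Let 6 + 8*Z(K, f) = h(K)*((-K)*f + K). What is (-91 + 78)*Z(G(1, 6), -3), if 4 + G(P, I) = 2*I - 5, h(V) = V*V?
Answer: -663/4 ≈ -165.75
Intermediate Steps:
h(V) = V**2
G(P, I) = -9 + 2*I (G(P, I) = -4 + (2*I - 5) = -4 + (-5 + 2*I) = -9 + 2*I)
Z(K, f) = -3/4 + K**2*(K - K*f)/8 (Z(K, f) = -3/4 + (K**2*((-K)*f + K))/8 = -3/4 + (K**2*(-K*f + K))/8 = -3/4 + (K**2*(K - K*f))/8 = -3/4 + K**2*(K - K*f)/8)
(-91 + 78)*Z(G(1, 6), -3) = (-91 + 78)*(-3/4 + (-9 + 2*6)**3/8 - 1/8*(-3)*(-9 + 2*6)**3) = -13*(-3/4 + (-9 + 12)**3/8 - 1/8*(-3)*(-9 + 12)**3) = -13*(-3/4 + (1/8)*3**3 - 1/8*(-3)*3**3) = -13*(-3/4 + (1/8)*27 - 1/8*(-3)*27) = -13*(-3/4 + 27/8 + 81/8) = -13*51/4 = -663/4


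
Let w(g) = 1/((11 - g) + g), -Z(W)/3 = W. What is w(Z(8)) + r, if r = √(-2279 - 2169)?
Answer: 1/11 + 4*I*√278 ≈ 0.090909 + 66.693*I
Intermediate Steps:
Z(W) = -3*W
w(g) = 1/11
r = 4*I*√278 (r = √(-4448) = 4*I*√278 ≈ 66.693*I)
w(Z(8)) + r = 1/11 + 4*I*√278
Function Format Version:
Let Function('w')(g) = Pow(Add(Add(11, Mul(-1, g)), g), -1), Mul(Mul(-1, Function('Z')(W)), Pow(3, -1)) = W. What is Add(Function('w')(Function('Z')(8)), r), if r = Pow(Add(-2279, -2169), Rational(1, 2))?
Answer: Add(Rational(1, 11), Mul(4, I, Pow(278, Rational(1, 2)))) ≈ Add(0.090909, Mul(66.693, I))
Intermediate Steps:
Function('Z')(W) = Mul(-3, W)
Function('w')(g) = Rational(1, 11) (Function('w')(g) = Pow(11, -1) = Rational(1, 11))
r = Mul(4, I, Pow(278, Rational(1, 2))) (r = Pow(-4448, Rational(1, 2)) = Mul(4, I, Pow(278, Rational(1, 2))) ≈ Mul(66.693, I))
Add(Function('w')(Function('Z')(8)), r) = Add(Rational(1, 11), Mul(4, I, Pow(278, Rational(1, 2))))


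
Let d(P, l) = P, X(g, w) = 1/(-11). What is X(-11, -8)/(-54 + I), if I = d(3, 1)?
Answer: 1/561 ≈ 0.0017825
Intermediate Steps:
X(g, w) = -1/11
I = 3
X(-11, -8)/(-54 + I) = -1/(11*(-54 + 3)) = -1/11/(-51) = -1/11*(-1/51) = 1/561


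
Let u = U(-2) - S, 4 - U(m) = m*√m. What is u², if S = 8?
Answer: 8 - 16*I*√2 ≈ 8.0 - 22.627*I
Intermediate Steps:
U(m) = 4 - m^(3/2) (U(m) = 4 - m*√m = 4 - m^(3/2))
u = -4 + 2*I*√2 (u = (4 - (-2)^(3/2)) - 1*8 = (4 - (-2)*I*√2) - 8 = (4 + 2*I*√2) - 8 = -4 + 2*I*√2 ≈ -4.0 + 2.8284*I)
u² = (-4 + 2*I*√2)²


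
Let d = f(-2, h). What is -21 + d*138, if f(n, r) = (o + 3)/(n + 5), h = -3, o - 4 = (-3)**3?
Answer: -941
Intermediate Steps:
o = -23 (o = 4 + (-3)**3 = 4 - 27 = -23)
f(n, r) = -20/(5 + n) (f(n, r) = (-23 + 3)/(n + 5) = -20/(5 + n))
d = -20/3 (d = -20/(5 - 2) = -20/3 ≈ -6.6667)
-21 + d*138 = -21 - 20/3*138 = -21 - 920 = -941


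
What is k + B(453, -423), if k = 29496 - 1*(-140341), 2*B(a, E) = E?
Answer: 339251/2 ≈ 1.6963e+5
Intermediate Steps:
B(a, E) = E/2
k = 169837 (k = 29496 + 140341 = 169837)
k + B(453, -423) = 169837 + (½)*(-423) = 169837 - 423/2 = 339251/2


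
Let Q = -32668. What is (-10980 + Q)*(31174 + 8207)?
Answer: -1718901888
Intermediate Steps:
(-10980 + Q)*(31174 + 8207) = (-10980 - 32668)*(31174 + 8207) = -43648*39381 = -1718901888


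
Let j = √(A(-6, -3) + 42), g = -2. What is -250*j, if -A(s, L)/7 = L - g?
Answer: -1750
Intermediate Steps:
A(s, L) = -14 - 7*L (A(s, L) = -7*(L - 1*(-2)) = -7*(L + 2) = -7*(2 + L) = -14 - 7*L)
j = 7 (j = √((-14 - 7*(-3)) + 42) = √((-14 + 21) + 42) = √(7 + 42) = √49 = 7)
-250*j = -250*7 = -1750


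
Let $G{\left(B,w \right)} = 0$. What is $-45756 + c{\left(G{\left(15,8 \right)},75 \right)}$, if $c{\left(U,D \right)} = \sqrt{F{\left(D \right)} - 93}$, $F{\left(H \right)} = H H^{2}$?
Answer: $-45756 + \sqrt{421782} \approx -45107.0$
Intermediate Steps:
$F{\left(H \right)} = H^{3}$
$c{\left(U,D \right)} = \sqrt{-93 + D^{3}}$ ($c{\left(U,D \right)} = \sqrt{D^{3} - 93} = \sqrt{-93 + D^{3}}$)
$-45756 + c{\left(G{\left(15,8 \right)},75 \right)} = -45756 + \sqrt{-93 + 75^{3}} = -45756 + \sqrt{-93 + 421875} = -45756 + \sqrt{421782}$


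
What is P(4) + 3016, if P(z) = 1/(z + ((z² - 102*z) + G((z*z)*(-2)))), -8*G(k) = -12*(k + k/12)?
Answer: 1327039/440 ≈ 3016.0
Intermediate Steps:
G(k) = 13*k/8 (G(k) = -(-3)*(k + k/12)/2 = -(-3)*13*k/12/2 = -(-13)*k/8 = 13*k/8)
P(z) = 1/(-101*z - 9*z²/4) (P(z) = 1/(z + ((z² - 102*z) + 13*((z*z)*(-2))/8)) = 1/(z + ((z² - 102*z) + 13*(z²*(-2))/8)) = 1/(z + ((z² - 102*z) + 13*(-2*z²)/8)) = 1/(z + ((z² - 102*z) - 13*z²/4)) = 1/(z + (-102*z - 9*z²/4)) = 1/(-101*z - 9*z²/4))
P(4) + 3016 = 4/(4*(-404 - 9*4)) + 3016 = 4*(¼)/(-404 - 36) + 3016 = 4*(¼)/(-440) + 3016 = 4*(¼)*(-1/440) + 3016 = -1/440 + 3016 = 1327039/440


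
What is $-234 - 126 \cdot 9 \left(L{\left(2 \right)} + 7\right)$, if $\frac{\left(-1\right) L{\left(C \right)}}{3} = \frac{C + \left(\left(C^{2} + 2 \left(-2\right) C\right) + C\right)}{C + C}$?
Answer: $-8172$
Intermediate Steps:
$L{\left(C \right)} = - \frac{3 \left(C^{2} - 2 C\right)}{2 C}$ ($L{\left(C \right)} = - 3 \frac{C + \left(\left(C^{2} + 2 \left(-2\right) C\right) + C\right)}{C + C} = - 3 \frac{C + \left(\left(C^{2} - 4 C\right) + C\right)}{2 C} = - 3 \left(C + \left(C^{2} - 3 C\right)\right) \frac{1}{2 C} = - 3 \left(C^{2} - 2 C\right) \frac{1}{2 C} = - 3 \frac{C^{2} - 2 C}{2 C} = - \frac{3 \left(C^{2} - 2 C\right)}{2 C}$)
$-234 - 126 \cdot 9 \left(L{\left(2 \right)} + 7\right) = -234 - 126 \cdot 9 \left(\left(3 - 3\right) + 7\right) = -234 - 126 \cdot 9 \left(0 + 7\right) = -234 - 126 \cdot 9 \cdot 7 = -234 - 7938 = -8172$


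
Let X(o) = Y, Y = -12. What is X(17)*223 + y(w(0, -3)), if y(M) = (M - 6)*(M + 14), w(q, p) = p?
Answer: -2775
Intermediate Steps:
X(o) = -12
y(M) = (-6 + M)*(14 + M)
X(17)*223 + y(w(0, -3)) = -12*223 + (-84 + (-3)**2 + 8*(-3)) = -2676 + (-84 + 9 - 24) = -2676 - 99 = -2775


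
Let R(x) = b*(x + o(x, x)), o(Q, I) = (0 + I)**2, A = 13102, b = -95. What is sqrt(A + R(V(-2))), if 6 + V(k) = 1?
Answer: sqrt(11202) ≈ 105.84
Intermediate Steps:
V(k) = -5 (V(k) = -6 + 1 = -5)
o(Q, I) = I**2
R(x) = -95*x - 95*x**2 (R(x) = -95*(x + x**2) = -95*x - 95*x**2)
sqrt(A + R(V(-2))) = sqrt(13102 + 95*(-5)*(-1 - 1*(-5))) = sqrt(13102 + 95*(-5)*(-1 + 5)) = sqrt(13102 + 95*(-5)*4) = sqrt(13102 - 1900) = sqrt(11202)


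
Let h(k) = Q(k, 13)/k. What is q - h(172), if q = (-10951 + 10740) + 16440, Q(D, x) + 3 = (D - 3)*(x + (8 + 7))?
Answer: 2786659/172 ≈ 16202.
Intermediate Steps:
Q(D, x) = -3 + (-3 + D)*(15 + x) (Q(D, x) = -3 + (D - 3)*(x + (8 + 7)) = -3 + (-3 + D)*(x + 15) = -3 + (-3 + D)*(15 + x))
h(k) = (-87 + 28*k)/k (h(k) = (-48 - 3*13 + 15*k + k*13)/k = (-48 - 39 + 15*k + 13*k)/k = (-87 + 28*k)/k)
q = 16229 (q = -211 + 16440 = 16229)
q - h(172) = 16229 - (28 - 87/172) = 16229 - 1*4729/172 = 16229 - 4729/172 = 2786659/172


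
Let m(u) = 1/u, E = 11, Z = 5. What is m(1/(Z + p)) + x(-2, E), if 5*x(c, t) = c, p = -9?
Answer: -22/5 ≈ -4.4000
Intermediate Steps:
x(c, t) = c/5
m(1/(Z + p)) + x(-2, E) = 1/(1/(5 - 9)) + (⅕)*(-2) = 1/(1/(-4)) - ⅖ = 1/(-¼) - ⅖ = -4 - ⅖ = -22/5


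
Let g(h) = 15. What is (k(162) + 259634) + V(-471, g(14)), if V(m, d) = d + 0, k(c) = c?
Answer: 259811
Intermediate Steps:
V(m, d) = d
(k(162) + 259634) + V(-471, g(14)) = (162 + 259634) + 15 = 259796 + 15 = 259811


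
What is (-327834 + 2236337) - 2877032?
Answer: -968529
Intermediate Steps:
(-327834 + 2236337) - 2877032 = 1908503 - 2877032 = -968529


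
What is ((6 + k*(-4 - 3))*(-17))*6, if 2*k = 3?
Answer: 459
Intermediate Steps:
k = 3/2 (k = (1/2)*3 = 3/2 ≈ 1.5000)
((6 + k*(-4 - 3))*(-17))*6 = ((6 + 3*(-4 - 3)/2)*(-17))*6 = ((6 + (3/2)*(-7))*(-17))*6 = ((6 - 21/2)*(-17))*6 = -9/2*(-17)*6 = (153/2)*6 = 459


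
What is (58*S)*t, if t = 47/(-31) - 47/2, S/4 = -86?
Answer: 15472776/31 ≈ 4.9912e+5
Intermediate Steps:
S = -344 (S = 4*(-86) = -344)
t = -1551/62 (t = 47*(-1/31) - 47*½ = -47/31 - 47/2 = -1551/62 ≈ -25.016)
(58*S)*t = (58*(-344))*(-1551/62) = -19952*(-1551/62) = 15472776/31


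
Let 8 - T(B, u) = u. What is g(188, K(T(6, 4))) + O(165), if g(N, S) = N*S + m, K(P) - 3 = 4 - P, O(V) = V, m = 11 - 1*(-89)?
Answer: 829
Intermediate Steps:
T(B, u) = 8 - u
m = 100 (m = 11 + 89 = 100)
K(P) = 7 - P (K(P) = 3 + (4 - P) = 7 - P)
g(N, S) = 100 + N*S (g(N, S) = N*S + 100 = 100 + N*S)
g(188, K(T(6, 4))) + O(165) = (100 + 188*(7 - (8 - 1*4))) + 165 = (100 + 188*(7 - (8 - 4))) + 165 = (100 + 188*(7 - 1*4)) + 165 = (100 + 188*(7 - 4)) + 165 = (100 + 188*3) + 165 = (100 + 564) + 165 = 664 + 165 = 829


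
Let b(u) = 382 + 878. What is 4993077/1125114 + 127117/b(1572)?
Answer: 802754803/7621740 ≈ 105.32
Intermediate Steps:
b(u) = 1260
4993077/1125114 + 127117/b(1572) = 4993077/1125114 + 127117/1260 = 4993077*(1/1125114) + 127117*(1/1260) = 53689/12098 + 127117/1260 = 802754803/7621740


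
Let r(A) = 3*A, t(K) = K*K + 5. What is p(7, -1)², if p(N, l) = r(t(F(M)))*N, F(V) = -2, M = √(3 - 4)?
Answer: 35721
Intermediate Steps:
M = I (M = √(-1) = I ≈ 1.0*I)
t(K) = 5 + K² (t(K) = K² + 5 = 5 + K²)
p(N, l) = 27*N (p(N, l) = (3*(5 + (-2)²))*N = (3*(5 + 4))*N = (3*9)*N = 27*N)
p(7, -1)² = (27*7)² = 189² = 35721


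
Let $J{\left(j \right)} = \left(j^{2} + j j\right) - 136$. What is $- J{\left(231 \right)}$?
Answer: $-106586$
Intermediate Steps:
$J{\left(j \right)} = -136 + 2 j^{2}$ ($J{\left(j \right)} = \left(j^{2} + j^{2}\right) - 136 = 2 j^{2} - 136 = -136 + 2 j^{2}$)
$- J{\left(231 \right)} = - (-136 + 2 \cdot 231^{2}) = - (-136 + 2 \cdot 53361) = - (-136 + 106722) = \left(-1\right) 106586 = -106586$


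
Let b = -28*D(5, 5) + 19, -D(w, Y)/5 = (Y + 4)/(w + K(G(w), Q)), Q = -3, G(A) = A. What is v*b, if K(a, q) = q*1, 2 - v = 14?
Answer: -7788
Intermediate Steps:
v = -12 (v = 2 - 1*14 = 2 - 14 = -12)
K(a, q) = q
D(w, Y) = -5*(4 + Y)/(-3 + w) (D(w, Y) = -5*(Y + 4)/(w - 3) = -5*(4 + Y)/(-3 + w))
b = 649 (b = -140*(-4 - 1*5)/(-3 + 5) + 19 = -140*(-4 - 5)/2 + 19 = -140*(-9)/2 + 19 = -28*(-45/2) + 19 = 630 + 19 = 649)
v*b = -12*649 = -7788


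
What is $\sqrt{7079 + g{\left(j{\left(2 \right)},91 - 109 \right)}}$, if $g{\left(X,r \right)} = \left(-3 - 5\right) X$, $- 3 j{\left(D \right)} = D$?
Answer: $\frac{\sqrt{63759}}{3} \approx 84.168$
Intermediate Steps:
$j{\left(D \right)} = - \frac{D}{3}$
$g{\left(X,r \right)} = - 8 X$
$\sqrt{7079 + g{\left(j{\left(2 \right)},91 - 109 \right)}} = \sqrt{7079 - 8 \left(\left(- \frac{1}{3}\right) 2\right)} = \sqrt{7079 - - \frac{16}{3}} = \sqrt{7079 + \frac{16}{3}} = \sqrt{\frac{21253}{3}} = \frac{\sqrt{63759}}{3}$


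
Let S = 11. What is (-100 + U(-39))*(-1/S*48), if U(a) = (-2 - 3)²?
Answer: 3600/11 ≈ 327.27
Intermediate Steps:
U(a) = 25 (U(a) = (-5)² = 25)
(-100 + U(-39))*(-1/S*48) = (-100 + 25)*(-1/11*48) = -75*(-1*1/11)*48 = -(-75)*48/11 = -75*(-48/11) = 3600/11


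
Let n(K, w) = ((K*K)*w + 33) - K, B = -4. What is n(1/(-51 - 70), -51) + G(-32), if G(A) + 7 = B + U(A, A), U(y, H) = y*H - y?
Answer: 15783068/14641 ≈ 1078.0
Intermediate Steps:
U(y, H) = -y + H*y (U(y, H) = H*y - y = -y + H*y)
n(K, w) = 33 - K + w*K**2 (n(K, w) = (K**2*w + 33) - K = (w*K**2 + 33) - K = (33 + w*K**2) - K = 33 - K + w*K**2)
G(A) = -11 + A*(-1 + A) (G(A) = -7 + (-4 + A*(-1 + A)) = -11 + A*(-1 + A))
n(1/(-51 - 70), -51) + G(-32) = (33 - 1/(-51 - 70) - 51/(-51 - 70)**2) + (-11 - 32*(-1 - 32)) = (33 - 1/(-121) - 51*(1/(-121))**2) + (-11 - 32*(-33)) = (33 - 1*(-1/121) - 51*(-1/121)**2) + (-11 + 1056) = (33 + 1/121 - 51*1/14641) + 1045 = (33 + 1/121 - 51/14641) + 1045 = 483223/14641 + 1045 = 15783068/14641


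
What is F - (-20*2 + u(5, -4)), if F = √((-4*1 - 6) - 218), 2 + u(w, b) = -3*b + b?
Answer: 34 + 2*I*√57 ≈ 34.0 + 15.1*I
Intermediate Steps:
u(w, b) = -2 - 2*b (u(w, b) = -2 + (-3*b + b) = -2 - 2*b)
F = 2*I*√57 (F = √((-4 - 6) - 218) = √(-10 - 218) = √(-228) = 2*I*√57 ≈ 15.1*I)
F - (-20*2 + u(5, -4)) = 2*I*√57 - (-20*2 + (-2 - 2*(-4))) = 2*I*√57 - (-40 + (-2 + 8)) = 2*I*√57 - (-40 + 6) = 2*I*√57 - 1*(-34) = 2*I*√57 + 34 = 34 + 2*I*√57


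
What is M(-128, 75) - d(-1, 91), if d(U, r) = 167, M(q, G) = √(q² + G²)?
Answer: -167 + √22009 ≈ -18.646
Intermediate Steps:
M(q, G) = √(G² + q²)
M(-128, 75) - d(-1, 91) = √(75² + (-128)²) - 1*167 = √(5625 + 16384) - 167 = √22009 - 167 = -167 + √22009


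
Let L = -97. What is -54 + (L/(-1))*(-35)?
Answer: -3449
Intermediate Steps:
-54 + (L/(-1))*(-35) = -54 - 97/(-1)*(-35) = -54 - 97*(-1)*(-35) = -54 + 97*(-35) = -54 - 3395 = -3449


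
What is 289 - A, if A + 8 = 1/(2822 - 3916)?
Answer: 324919/1094 ≈ 297.00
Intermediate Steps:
A = -8753/1094 (A = -8 + 1/(2822 - 3916) = -8 + 1/(-1094) = -8 - 1/1094 = -8753/1094 ≈ -8.0009)
289 - A = 289 - 1*(-8753/1094) = 289 + 8753/1094 = 324919/1094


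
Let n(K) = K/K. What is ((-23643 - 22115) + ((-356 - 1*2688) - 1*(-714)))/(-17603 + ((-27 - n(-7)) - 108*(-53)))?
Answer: 48088/11907 ≈ 4.0386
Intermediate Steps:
n(K) = 1
((-23643 - 22115) + ((-356 - 1*2688) - 1*(-714)))/(-17603 + ((-27 - n(-7)) - 108*(-53))) = ((-23643 - 22115) + ((-356 - 1*2688) - 1*(-714)))/(-17603 + ((-27 - 1*1) - 108*(-53))) = (-45758 + ((-356 - 2688) + 714))/(-17603 + ((-27 - 1) + 5724)) = (-45758 + (-3044 + 714))/(-17603 + (-28 + 5724)) = (-45758 - 2330)/(-17603 + 5696) = -48088/(-11907) = -48088*(-1/11907) = 48088/11907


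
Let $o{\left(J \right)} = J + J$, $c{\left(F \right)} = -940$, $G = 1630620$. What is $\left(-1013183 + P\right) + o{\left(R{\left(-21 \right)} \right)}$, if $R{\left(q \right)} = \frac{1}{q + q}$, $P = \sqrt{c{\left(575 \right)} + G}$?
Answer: $- \frac{21276844}{21} + 4 \sqrt{101855} \approx -1.0119 \cdot 10^{6}$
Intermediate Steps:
$P = 4 \sqrt{101855}$ ($P = \sqrt{-940 + 1630620} = \sqrt{1629680} = 4 \sqrt{101855} \approx 1276.6$)
$R{\left(q \right)} = \frac{1}{2 q}$
$o{\left(J \right)} = 2 J$
$\left(-1013183 + P\right) + o{\left(R{\left(-21 \right)} \right)} = \left(-1013183 + 4 \sqrt{101855}\right) + 2 \frac{1}{2 \left(-21\right)} = \left(-1013183 + 4 \sqrt{101855}\right) + 2 \cdot \frac{1}{2} \left(- \frac{1}{21}\right) = \left(-1013183 + 4 \sqrt{101855}\right) + 2 \left(- \frac{1}{42}\right) = \left(-1013183 + 4 \sqrt{101855}\right) - \frac{1}{21} = - \frac{21276844}{21} + 4 \sqrt{101855}$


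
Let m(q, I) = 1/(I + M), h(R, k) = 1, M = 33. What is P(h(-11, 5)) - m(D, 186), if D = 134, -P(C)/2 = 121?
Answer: -52999/219 ≈ -242.00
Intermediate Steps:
P(C) = -242 (P(C) = -2*121 = -242)
m(q, I) = 1/(33 + I) (m(q, I) = 1/(I + 33) = 1/(33 + I))
P(h(-11, 5)) - m(D, 186) = -242 - 1/(33 + 186) = -242 - 1/219 = -52999/219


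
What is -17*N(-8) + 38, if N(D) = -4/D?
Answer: 59/2 ≈ 29.500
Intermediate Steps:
-17*N(-8) + 38 = -(-68)/(-8) + 38 = -(-68)*(-1)/8 + 38 = -17*½ + 38 = -17/2 + 38 = 59/2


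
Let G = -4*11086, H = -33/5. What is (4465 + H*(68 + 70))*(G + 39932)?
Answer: -78405652/5 ≈ -1.5681e+7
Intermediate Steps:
H = -33/5 (H = -33*⅕ = -33/5 ≈ -6.6000)
G = -44344
(4465 + H*(68 + 70))*(G + 39932) = (4465 - 33*(68 + 70)/5)*(-44344 + 39932) = (4465 - 33/5*138)*(-4412) = (4465 - 4554/5)*(-4412) = (17771/5)*(-4412) = -78405652/5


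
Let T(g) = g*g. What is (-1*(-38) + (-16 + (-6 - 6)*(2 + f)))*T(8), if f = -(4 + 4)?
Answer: 6016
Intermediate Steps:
f = -8 (f = -1*8 = -8)
T(g) = g²
(-1*(-38) + (-16 + (-6 - 6)*(2 + f)))*T(8) = (-1*(-38) + (-16 + (-6 - 6)*(2 - 8)))*8² = (38 + (-16 - 12*(-6)))*64 = (38 + (-16 + 72))*64 = (38 + 56)*64 = 94*64 = 6016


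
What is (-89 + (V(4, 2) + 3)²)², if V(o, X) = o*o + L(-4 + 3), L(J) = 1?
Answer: 96721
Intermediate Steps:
V(o, X) = 1 + o² (V(o, X) = o*o + 1 = o² + 1 = 1 + o²)
(-89 + (V(4, 2) + 3)²)² = (-89 + ((1 + 4²) + 3)²)² = (-89 + ((1 + 16) + 3)²)² = (-89 + (17 + 3)²)² = (-89 + 20²)² = (-89 + 400)² = 311² = 96721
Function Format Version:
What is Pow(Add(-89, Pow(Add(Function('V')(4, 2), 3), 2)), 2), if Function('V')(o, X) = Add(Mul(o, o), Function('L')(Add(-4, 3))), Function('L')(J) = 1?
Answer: 96721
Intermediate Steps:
Function('V')(o, X) = Add(1, Pow(o, 2)) (Function('V')(o, X) = Add(Mul(o, o), 1) = Add(Pow(o, 2), 1) = Add(1, Pow(o, 2)))
Pow(Add(-89, Pow(Add(Function('V')(4, 2), 3), 2)), 2) = Pow(Add(-89, Pow(Add(Add(1, Pow(4, 2)), 3), 2)), 2) = Pow(Add(-89, Pow(Add(Add(1, 16), 3), 2)), 2) = Pow(Add(-89, Pow(Add(17, 3), 2)), 2) = Pow(Add(-89, Pow(20, 2)), 2) = Pow(Add(-89, 400), 2) = Pow(311, 2) = 96721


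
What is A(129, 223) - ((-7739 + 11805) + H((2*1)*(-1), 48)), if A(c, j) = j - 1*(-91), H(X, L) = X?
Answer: -3750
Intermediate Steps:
A(c, j) = 91 + j (A(c, j) = j + 91 = 91 + j)
A(129, 223) - ((-7739 + 11805) + H((2*1)*(-1), 48)) = (91 + 223) - ((-7739 + 11805) + (2*1)*(-1)) = 314 - (4066 + 2*(-1)) = 314 - (4066 - 2) = 314 - 1*4064 = 314 - 4064 = -3750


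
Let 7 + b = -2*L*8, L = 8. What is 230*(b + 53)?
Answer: -18860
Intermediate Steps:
b = -135 (b = -7 - 2*8*8 = -7 - 16*8 = -7 - 128 = -135)
230*(b + 53) = 230*(-135 + 53) = 230*(-82) = -18860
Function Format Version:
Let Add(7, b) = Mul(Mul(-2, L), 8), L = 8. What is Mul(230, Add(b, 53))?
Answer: -18860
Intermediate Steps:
b = -135 (b = Add(-7, Mul(Mul(-2, 8), 8)) = Add(-7, Mul(-16, 8)) = Add(-7, -128) = -135)
Mul(230, Add(b, 53)) = Mul(230, Add(-135, 53)) = Mul(230, -82) = -18860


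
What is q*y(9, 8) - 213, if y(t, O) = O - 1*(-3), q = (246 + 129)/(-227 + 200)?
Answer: -3292/9 ≈ -365.78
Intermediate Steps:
q = -125/9 (q = 375/(-27) = 375*(-1/27) = -125/9 ≈ -13.889)
y(t, O) = 3 + O (y(t, O) = O + 3 = 3 + O)
q*y(9, 8) - 213 = -125*(3 + 8)/9 - 213 = -125/9*11 - 213 = -1375/9 - 213 = -3292/9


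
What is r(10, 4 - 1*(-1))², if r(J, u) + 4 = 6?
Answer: 4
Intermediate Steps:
r(J, u) = 2 (r(J, u) = -4 + 6 = 2)
r(10, 4 - 1*(-1))² = 2² = 4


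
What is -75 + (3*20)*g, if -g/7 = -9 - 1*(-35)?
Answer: -10995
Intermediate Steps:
g = -182 (g = -7*(-9 - 1*(-35)) = -7*(-9 + 35) = -7*26 = -182)
-75 + (3*20)*g = -75 + (3*20)*(-182) = -75 + 60*(-182) = -75 - 10920 = -10995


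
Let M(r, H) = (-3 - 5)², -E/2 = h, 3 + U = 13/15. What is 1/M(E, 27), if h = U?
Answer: 1/64 ≈ 0.015625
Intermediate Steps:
U = -32/15 (U = -3 + 13/15 = -32/15 ≈ -2.1333)
h = -32/15 ≈ -2.1333
E = 64/15 (E = -2*(-32/15) = 64/15 ≈ 4.2667)
M(r, H) = 64 (M(r, H) = (-8)² = 64)
1/M(E, 27) = 1/64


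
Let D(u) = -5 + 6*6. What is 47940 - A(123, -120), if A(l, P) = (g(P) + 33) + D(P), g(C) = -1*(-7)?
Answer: 47869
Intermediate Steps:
g(C) = 7
D(u) = 31 (D(u) = -5 + 36 = 31)
A(l, P) = 71 (A(l, P) = (7 + 33) + 31 = 40 + 31 = 71)
47940 - A(123, -120) = 47940 - 1*71 = 47940 - 71 = 47869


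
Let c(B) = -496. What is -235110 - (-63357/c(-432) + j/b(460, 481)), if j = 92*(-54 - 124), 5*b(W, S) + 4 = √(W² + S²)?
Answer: -10336347499129/43940144 + 16376*√442961/88589 ≈ -2.3511e+5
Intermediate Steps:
b(W, S) = -⅘ + √(S² + W²)/5 (b(W, S) = -⅘ + √(W² + S²)/5 = -⅘ + √(S² + W²)/5)
j = -16376 (j = 92*(-178) = -16376)
-235110 - (-63357/c(-432) + j/b(460, 481)) = -235110 - (-63357/(-496) - 16376/(-⅘ + √(481² + 460²)/5)) = -235110 - (-63357*(-1/496) - 16376/(-⅘ + √(231361 + 211600)/5)) = -235110 - (63357/496 - 16376/(-⅘ + √442961/5)) = -235110 + (-63357/496 + 16376/(-⅘ + √442961/5)) = -116677917/496 + 16376/(-⅘ + √442961/5)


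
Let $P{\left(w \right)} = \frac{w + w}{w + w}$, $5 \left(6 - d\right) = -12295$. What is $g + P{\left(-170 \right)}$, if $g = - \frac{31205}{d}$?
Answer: $- \frac{5748}{493} \approx -11.659$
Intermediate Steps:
$d = 2465$ ($d = 6 - -2459 = 6 + 2459 = 2465$)
$g = - \frac{6241}{493}$ ($g = - \frac{31205}{2465} = \left(-31205\right) \frac{1}{2465} = - \frac{6241}{493} \approx -12.659$)
$P{\left(w \right)} = 1$ ($P{\left(w \right)} = \frac{2 w}{2 w} = 2 w \frac{1}{2 w} = 1$)
$g + P{\left(-170 \right)} = - \frac{6241}{493} + 1 = - \frac{5748}{493}$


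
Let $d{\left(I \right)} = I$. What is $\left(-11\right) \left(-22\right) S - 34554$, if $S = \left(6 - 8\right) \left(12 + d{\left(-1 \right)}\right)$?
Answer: $-39878$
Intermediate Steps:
$S = -22$ ($S = \left(6 - 8\right) \left(12 - 1\right) = \left(6 - 8\right) 11 = \left(-2\right) 11 = -22$)
$\left(-11\right) \left(-22\right) S - 34554 = \left(-11\right) \left(-22\right) \left(-22\right) - 34554 = 242 \left(-22\right) - 34554 = -5324 - 34554 = -39878$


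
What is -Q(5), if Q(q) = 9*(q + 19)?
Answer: -216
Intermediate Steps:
Q(q) = 171 + 9*q (Q(q) = 9*(19 + q) = 171 + 9*q)
-Q(5) = -(171 + 9*5) = -(171 + 45) = -1*216 = -216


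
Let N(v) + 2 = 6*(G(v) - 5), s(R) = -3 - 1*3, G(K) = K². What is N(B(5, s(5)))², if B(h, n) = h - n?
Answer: 481636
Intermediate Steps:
s(R) = -6 (s(R) = -3 - 3 = -6)
N(v) = -32 + 6*v² (N(v) = -2 + 6*(v² - 5) = -2 + 6*(-5 + v²) = -2 + (-30 + 6*v²) = -32 + 6*v²)
N(B(5, s(5)))² = (-32 + 6*(5 - 1*(-6))²)² = (-32 + 6*(5 + 6)²)² = (-32 + 6*11²)² = (-32 + 6*121)² = (-32 + 726)² = 694² = 481636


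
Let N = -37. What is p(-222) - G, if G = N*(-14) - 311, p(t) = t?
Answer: -429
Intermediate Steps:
G = 207 (G = -37*(-14) - 311 = 518 - 311 = 207)
p(-222) - G = -222 - 1*207 = -222 - 207 = -429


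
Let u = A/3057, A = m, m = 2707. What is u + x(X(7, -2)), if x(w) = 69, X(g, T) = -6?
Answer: 213640/3057 ≈ 69.885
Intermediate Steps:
A = 2707
u = 2707/3057 ≈ 0.88551
u + x(X(7, -2)) = 2707/3057 + 69 = 213640/3057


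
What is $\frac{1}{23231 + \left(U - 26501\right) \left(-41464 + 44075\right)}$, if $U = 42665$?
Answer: $\frac{1}{42227435} \approx 2.3681 \cdot 10^{-8}$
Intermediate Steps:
$\frac{1}{23231 + \left(U - 26501\right) \left(-41464 + 44075\right)} = \frac{1}{23231 + \left(42665 - 26501\right) \left(-41464 + 44075\right)} = \frac{1}{23231 + 16164 \cdot 2611} = \frac{1}{23231 + 42204204} = \frac{1}{42227435}$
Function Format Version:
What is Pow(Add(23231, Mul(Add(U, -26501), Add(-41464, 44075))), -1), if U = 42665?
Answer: Rational(1, 42227435) ≈ 2.3681e-8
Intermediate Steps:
Pow(Add(23231, Mul(Add(U, -26501), Add(-41464, 44075))), -1) = Pow(Add(23231, Mul(Add(42665, -26501), Add(-41464, 44075))), -1) = Pow(Add(23231, Mul(16164, 2611)), -1) = Pow(Add(23231, 42204204), -1) = Pow(42227435, -1) = Rational(1, 42227435)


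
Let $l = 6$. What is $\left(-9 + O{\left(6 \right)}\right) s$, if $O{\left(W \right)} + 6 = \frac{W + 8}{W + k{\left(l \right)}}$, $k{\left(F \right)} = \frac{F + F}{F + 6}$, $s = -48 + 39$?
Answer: $117$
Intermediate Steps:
$s = -9$
$k{\left(F \right)} = \frac{2 F}{6 + F}$
$O{\left(W \right)} = -6 + \frac{8 + W}{1 + W}$ ($O{\left(W \right)} = -6 + \frac{W + 8}{W + 2 \cdot 6 \frac{1}{6 + 6}} = -6 + \frac{8 + W}{W + 2 \cdot 6 \cdot \frac{1}{12}} = -6 + \frac{8 + W}{W + 1} = -6 + \frac{8 + W}{1 + W}$)
$\left(-9 + O{\left(6 \right)}\right) s = \left(-9 + \frac{2 - 30}{1 + 6}\right) \left(-9\right) = \left(-9 + \frac{2 - 30}{7}\right) \left(-9\right) = \left(-9 + \frac{1}{7} \left(-28\right)\right) \left(-9\right) = \left(-9 - 4\right) \left(-9\right) = \left(-13\right) \left(-9\right) = 117$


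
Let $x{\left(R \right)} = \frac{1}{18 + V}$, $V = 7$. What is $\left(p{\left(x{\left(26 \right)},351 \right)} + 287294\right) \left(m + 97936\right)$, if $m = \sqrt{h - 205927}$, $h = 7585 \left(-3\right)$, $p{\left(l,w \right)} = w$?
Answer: $28170800720 + 287645 i \sqrt{228682} \approx 2.8171 \cdot 10^{10} + 1.3755 \cdot 10^{8} i$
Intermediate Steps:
$x{\left(R \right)} = \frac{1}{25}$ ($x{\left(R \right)} = \frac{1}{18 + 7} = \frac{1}{25}$)
$h = -22755$
$m = i \sqrt{228682}$ ($m = \sqrt{-22755 - 205927} = \sqrt{-228682} = i \sqrt{228682} \approx 478.21 i$)
$\left(p{\left(x{\left(26 \right)},351 \right)} + 287294\right) \left(m + 97936\right) = \left(351 + 287294\right) \left(i \sqrt{228682} + 97936\right) = 287645 \left(97936 + i \sqrt{228682}\right) = 28170800720 + 287645 i \sqrt{228682}$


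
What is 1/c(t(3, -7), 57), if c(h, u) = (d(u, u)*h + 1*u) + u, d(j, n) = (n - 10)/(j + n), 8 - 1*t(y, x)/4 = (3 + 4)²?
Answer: 57/2644 ≈ 0.021558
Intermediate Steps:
t(y, x) = -164 (t(y, x) = 32 - 4*(3 + 4)² = 32 - 4*7² = 32 - 4*49 = 32 - 196 = -164)
d(j, n) = (-10 + n)/(j + n)
c(h, u) = 2*u + h*(-10 + u)/(2*u) (c(h, u) = (((-10 + u)/(u + u))*h + 1*u) + u = (((-10 + u)/((2*u)))*h + u) + u = (((1/(2*u))*(-10 + u))*h + u) + u = (((-10 + u)/(2*u))*h + u) + u = (h*(-10 + u)/(2*u) + u) + u = (u + h*(-10 + u)/(2*u)) + u = 2*u + h*(-10 + u)/(2*u))
1/c(t(3, -7), 57) = 1/((½)*(-164) + 2*57 - 5*(-164)/57) = 1/(-82 + 114 - 5*(-164)*1/57) = 1/(-82 + 114 + 820/57) = 1/(2644/57) = 57/2644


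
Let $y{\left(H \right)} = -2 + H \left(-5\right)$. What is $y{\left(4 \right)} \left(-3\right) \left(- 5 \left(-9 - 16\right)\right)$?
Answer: $8250$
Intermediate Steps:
$y{\left(H \right)} = -2 - 5 H$
$y{\left(4 \right)} \left(-3\right) \left(- 5 \left(-9 - 16\right)\right) = \left(-2 - 20\right) \left(-3\right) \left(- 5 \left(-9 - 16\right)\right) = \left(-2 - 20\right) \left(-3\right) \left(\left(-5\right) \left(-25\right)\right) = \left(-22\right) \left(-3\right) 125 = 66 \cdot 125 = 8250$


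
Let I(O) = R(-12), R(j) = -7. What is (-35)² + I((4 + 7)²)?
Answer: 1218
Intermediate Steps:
I(O) = -7
(-35)² + I((4 + 7)²) = (-35)² - 7 = 1225 - 7 = 1218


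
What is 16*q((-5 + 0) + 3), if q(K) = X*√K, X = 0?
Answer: 0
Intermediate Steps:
q(K) = 0 (q(K) = 0*√K = 0)
16*q((-5 + 0) + 3) = 16*0 = 0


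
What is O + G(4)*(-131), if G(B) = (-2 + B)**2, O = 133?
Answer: -391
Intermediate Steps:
O + G(4)*(-131) = 133 + (-2 + 4)**2*(-131) = 133 + 2**2*(-131) = 133 + 4*(-131) = 133 - 524 = -391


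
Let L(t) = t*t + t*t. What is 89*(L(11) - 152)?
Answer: 8010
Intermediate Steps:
L(t) = 2*t² (L(t) = t² + t² = 2*t²)
89*(L(11) - 152) = 89*(2*11² - 152) = 89*(2*121 - 152) = 89*(242 - 152) = 89*90 = 8010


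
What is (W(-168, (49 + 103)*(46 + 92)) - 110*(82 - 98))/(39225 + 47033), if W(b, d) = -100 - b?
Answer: 914/43129 ≈ 0.021192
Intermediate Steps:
(W(-168, (49 + 103)*(46 + 92)) - 110*(82 - 98))/(39225 + 47033) = ((-100 - 1*(-168)) - 110*(82 - 98))/(39225 + 47033) = ((-100 + 168) - 110*(-16))/86258 = (68 + 1760)*(1/86258) = 1828*(1/86258) = 914/43129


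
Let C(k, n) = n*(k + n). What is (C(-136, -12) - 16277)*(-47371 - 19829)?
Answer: 974467200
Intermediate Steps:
(C(-136, -12) - 16277)*(-47371 - 19829) = (-12*(-136 - 12) - 16277)*(-47371 - 19829) = (-12*(-148) - 16277)*(-67200) = (1776 - 16277)*(-67200) = -14501*(-67200) = 974467200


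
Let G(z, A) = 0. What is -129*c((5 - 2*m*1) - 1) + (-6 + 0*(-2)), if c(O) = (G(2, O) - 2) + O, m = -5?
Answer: -1554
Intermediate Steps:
c(O) = -2 + O (c(O) = (0 - 2) + O = -2 + O)
-129*c((5 - 2*m*1) - 1) + (-6 + 0*(-2)) = -129*(-2 + ((5 - 2*(-5)*1) - 1)) + (-6 + 0*(-2)) = -129*(-2 + ((5 + 10*1) - 1)) + (-6 + 0) = -129*(-2 + ((5 + 10) - 1)) - 6 = -129*(-2 + (15 - 1)) - 6 = -129*(-2 + 14) - 6 = -129*12 - 6 = -1548 - 6 = -1554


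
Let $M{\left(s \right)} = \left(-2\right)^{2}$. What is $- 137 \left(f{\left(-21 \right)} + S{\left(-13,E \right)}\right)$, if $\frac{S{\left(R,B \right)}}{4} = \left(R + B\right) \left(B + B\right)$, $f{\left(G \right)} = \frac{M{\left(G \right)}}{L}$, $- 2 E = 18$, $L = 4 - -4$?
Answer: $- \frac{434153}{2} \approx -2.1708 \cdot 10^{5}$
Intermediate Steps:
$L = 8$ ($L = 4 + 4 = 8$)
$M{\left(s \right)} = 4$
$E = -9$ ($E = \left(- \frac{1}{2}\right) 18 = -9$)
$f{\left(G \right)} = \frac{1}{2}$ ($f{\left(G \right)} = \frac{4}{8} = 4 \cdot \frac{1}{8} = \frac{1}{2}$)
$S{\left(R,B \right)} = 8 B \left(B + R\right)$ ($S{\left(R,B \right)} = 4 \left(R + B\right) \left(B + B\right) = 4 \left(B + R\right) 2 B = 4 \cdot 2 B \left(B + R\right) = 8 B \left(B + R\right)$)
$- 137 \left(f{\left(-21 \right)} + S{\left(-13,E \right)}\right) = - 137 \left(\frac{1}{2} + 8 \left(-9\right) \left(-9 - 13\right)\right) = - 137 \left(\frac{1}{2} + 8 \left(-9\right) \left(-22\right)\right) = - 137 \left(\frac{1}{2} + 1584\right) = \left(-137\right) \frac{3169}{2} = - \frac{434153}{2}$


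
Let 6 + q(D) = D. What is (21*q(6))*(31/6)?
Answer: 0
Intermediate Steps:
q(D) = -6 + D
(21*q(6))*(31/6) = (21*(-6 + 6))*(31/6) = (21*0)*(31*(1/6)) = 0*(31/6) = 0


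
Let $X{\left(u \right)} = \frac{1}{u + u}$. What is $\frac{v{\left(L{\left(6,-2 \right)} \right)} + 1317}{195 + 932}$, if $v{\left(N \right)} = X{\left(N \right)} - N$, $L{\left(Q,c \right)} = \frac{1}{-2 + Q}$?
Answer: $\frac{5275}{4508} \approx 1.1701$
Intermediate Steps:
$X{\left(u \right)} = \frac{1}{2 u}$
$v{\left(N \right)} = \frac{1}{2 N} - N$
$\frac{v{\left(L{\left(6,-2 \right)} \right)} + 1317}{195 + 932} = \frac{\left(\frac{1}{2 \frac{1}{-2 + 6}} - \frac{1}{-2 + 6}\right) + 1317}{195 + 932} = \frac{\left(\frac{1}{2 \cdot \frac{1}{4}} - \frac{1}{4}\right) + 1317}{1127} = \left(\left(\frac{\frac{1}{\frac{1}{4}}}{2} - \frac{1}{4}\right) + 1317\right) \frac{1}{1127} = \left(\left(\frac{1}{2} \cdot 4 - \frac{1}{4}\right) + 1317\right) \frac{1}{1127} = \left(\left(2 - \frac{1}{4}\right) + 1317\right) \frac{1}{1127} = \left(\frac{7}{4} + 1317\right) \frac{1}{1127} = \frac{5275}{4} \cdot \frac{1}{1127} = \frac{5275}{4508}$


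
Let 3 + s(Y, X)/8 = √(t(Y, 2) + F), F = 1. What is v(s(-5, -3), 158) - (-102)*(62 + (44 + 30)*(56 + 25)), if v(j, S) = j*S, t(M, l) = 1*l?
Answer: 613920 + 1264*√3 ≈ 6.1611e+5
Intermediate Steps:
t(M, l) = l
s(Y, X) = -24 + 8*√3 (s(Y, X) = -24 + 8*√(2 + 1) = -24 + 8*√3)
v(j, S) = S*j
v(s(-5, -3), 158) - (-102)*(62 + (44 + 30)*(56 + 25)) = 158*(-24 + 8*√3) - (-102)*(62 + (44 + 30)*(56 + 25)) = (-3792 + 1264*√3) - (-102)*(62 + 74*81) = (-3792 + 1264*√3) - (-102)*(62 + 5994) = (-3792 + 1264*√3) - (-102)*6056 = (-3792 + 1264*√3) - 1*(-617712) = (-3792 + 1264*√3) + 617712 = 613920 + 1264*√3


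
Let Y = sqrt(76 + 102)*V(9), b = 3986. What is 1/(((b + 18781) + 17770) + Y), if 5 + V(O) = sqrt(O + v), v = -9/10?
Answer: 10/(405370 - sqrt(178)*(50 - 9*sqrt(10))) ≈ 2.4686e-5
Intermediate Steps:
v = -9/10 (v = -9*1/10 = -9/10 ≈ -0.90000)
V(O) = -5 + sqrt(-9/10 + O) (V(O) = -5 + sqrt(O - 9/10) = -5 + sqrt(-9/10 + O))
Y = sqrt(178)*(-5 + 9*sqrt(10)/10) (Y = sqrt(76 + 102)*(-5 + sqrt(-90 + 100*9)/10) = sqrt(178)*(-5 + sqrt(-90 + 900)/10) = sqrt(178)*(-5 + sqrt(810)/10) = sqrt(178)*(-5 + (9*sqrt(10))/10) = sqrt(178)*(-5 + 9*sqrt(10)/10) ≈ -28.737)
1/(((b + 18781) + 17770) + Y) = 1/(((3986 + 18781) + 17770) + sqrt(178)*(-50 + 9*sqrt(10))/10) = 1/((22767 + 17770) + sqrt(178)*(-50 + 9*sqrt(10))/10) = 1/(40537 + sqrt(178)*(-50 + 9*sqrt(10))/10)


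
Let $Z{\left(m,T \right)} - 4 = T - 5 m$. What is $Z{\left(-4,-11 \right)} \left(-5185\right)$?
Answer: $-67405$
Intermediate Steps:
$Z{\left(m,T \right)} = 4 + T - 5 m$ ($Z{\left(m,T \right)} = 4 + \left(T - 5 m\right) = 4 + T - 5 m$)
$Z{\left(-4,-11 \right)} \left(-5185\right) = \left(4 - 11 - -20\right) \left(-5185\right) = \left(4 - 11 + 20\right) \left(-5185\right) = 13 \left(-5185\right) = -67405$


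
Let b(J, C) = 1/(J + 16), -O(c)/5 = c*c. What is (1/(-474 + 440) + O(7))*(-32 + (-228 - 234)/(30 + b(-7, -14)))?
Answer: 53443365/4607 ≈ 11600.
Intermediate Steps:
O(c) = -5*c² (O(c) = -5*c*c = -5*c²)
b(J, C) = 1/(16 + J)
(1/(-474 + 440) + O(7))*(-32 + (-228 - 234)/(30 + b(-7, -14))) = (1/(-474 + 440) - 5*7²)*(-32 + (-228 - 234)/(30 + 1/(16 - 7))) = (1/(-34) - 5*49)*(-32 - 462/(30 + 1/9)) = (-1/34 - 245)*(-32 - 462/(30 + ⅑)) = -8331*(-32 - 462/271/9)/34 = -8331*(-32 - 462*9/271)/34 = -8331*(-32 - 4158/271)/34 = -8331/34*(-12830/271) = 53443365/4607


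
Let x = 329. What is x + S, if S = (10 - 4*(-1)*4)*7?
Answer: 511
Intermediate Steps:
S = 182 (S = (10 + 4*4)*7 = (10 + 16)*7 = 26*7 = 182)
x + S = 329 + 182 = 511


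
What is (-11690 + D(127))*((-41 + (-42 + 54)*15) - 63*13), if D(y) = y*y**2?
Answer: -1384951240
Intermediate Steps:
D(y) = y**3
(-11690 + D(127))*((-41 + (-42 + 54)*15) - 63*13) = (-11690 + 127**3)*((-41 + (-42 + 54)*15) - 63*13) = (-11690 + 2048383)*((-41 + 12*15) - 819) = 2036693*((-41 + 180) - 819) = 2036693*(139 - 819) = 2036693*(-680) = -1384951240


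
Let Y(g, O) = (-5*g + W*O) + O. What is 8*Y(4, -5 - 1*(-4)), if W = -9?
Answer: -96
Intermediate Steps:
Y(g, O) = -8*O - 5*g (Y(g, O) = (-5*g - 9*O) + O = (-9*O - 5*g) + O = -8*O - 5*g)
8*Y(4, -5 - 1*(-4)) = 8*(-8*(-5 - 1*(-4)) - 5*4) = 8*(-8*(-5 + 4) - 20) = 8*(-8*(-1) - 20) = 8*(8 - 20) = 8*(-12) = -96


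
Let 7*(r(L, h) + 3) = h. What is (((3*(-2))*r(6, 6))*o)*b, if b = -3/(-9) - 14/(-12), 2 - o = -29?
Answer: 4185/7 ≈ 597.86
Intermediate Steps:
o = 31 (o = 2 - 1*(-29) = 2 + 29 = 31)
r(L, h) = -3 + h/7
b = 3/2 (b = -3*(-⅑) - 14*(-1/12) = ⅓ + 7/6 = 3/2 ≈ 1.5000)
(((3*(-2))*r(6, 6))*o)*b = (((3*(-2))*(-3 + (⅐)*6))*31)*(3/2) = (-6*(-3 + 6/7)*31)*(3/2) = (-6*(-15/7)*31)*(3/2) = ((90/7)*31)*(3/2) = (2790/7)*(3/2) = 4185/7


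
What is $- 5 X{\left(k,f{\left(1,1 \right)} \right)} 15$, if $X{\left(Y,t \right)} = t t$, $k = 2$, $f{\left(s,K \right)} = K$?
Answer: $-75$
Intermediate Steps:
$X{\left(Y,t \right)} = t^{2}$
$- 5 X{\left(k,f{\left(1,1 \right)} \right)} 15 = - 5 \cdot 1^{2} \cdot 15 = \left(-5\right) 1 \cdot 15 = \left(-5\right) 15 = -75$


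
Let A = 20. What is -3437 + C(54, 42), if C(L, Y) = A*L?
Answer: -2357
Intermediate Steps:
C(L, Y) = 20*L
-3437 + C(54, 42) = -3437 + 20*54 = -3437 + 1080 = -2357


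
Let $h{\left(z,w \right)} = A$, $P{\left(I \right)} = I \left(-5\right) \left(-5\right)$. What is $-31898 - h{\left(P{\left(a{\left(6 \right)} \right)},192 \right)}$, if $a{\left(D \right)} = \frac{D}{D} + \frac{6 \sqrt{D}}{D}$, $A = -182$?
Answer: $-31716$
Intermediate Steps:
$a{\left(D \right)} = 1 + \frac{6}{\sqrt{D}}$
$P{\left(I \right)} = 25 I$ ($P{\left(I \right)} = - 5 I \left(-5\right) = 25 I$)
$h{\left(z,w \right)} = -182$
$-31898 - h{\left(P{\left(a{\left(6 \right)} \right)},192 \right)} = -31898 - -182 = -31898 + 182 = -31716$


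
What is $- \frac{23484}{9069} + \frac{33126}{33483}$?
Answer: $- \frac{53988342}{33739703} \approx -1.6001$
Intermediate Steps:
$- \frac{23484}{9069} + \frac{33126}{33483} = \left(-23484\right) \frac{1}{9069} + 33126 \cdot \frac{1}{33483} = - \frac{7828}{3023} + \frac{11042}{11161} = - \frac{53988342}{33739703}$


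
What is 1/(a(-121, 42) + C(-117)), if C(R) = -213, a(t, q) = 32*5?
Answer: -1/53 ≈ -0.018868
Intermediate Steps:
a(t, q) = 160
1/(a(-121, 42) + C(-117)) = 1/(160 - 213) = 1/(-53) = -1/53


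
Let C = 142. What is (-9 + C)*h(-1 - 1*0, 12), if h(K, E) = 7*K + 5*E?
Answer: 7049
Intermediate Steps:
h(K, E) = 5*E + 7*K
(-9 + C)*h(-1 - 1*0, 12) = (-9 + 142)*(5*12 + 7*(-1 - 1*0)) = 133*(60 + 7*(-1 + 0)) = 133*(60 + 7*(-1)) = 133*(60 - 7) = 133*53 = 7049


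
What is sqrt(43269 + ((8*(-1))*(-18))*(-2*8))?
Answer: sqrt(40965) ≈ 202.40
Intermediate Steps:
sqrt(43269 + ((8*(-1))*(-18))*(-2*8)) = sqrt(43269 - 8*(-18)*(-16)) = sqrt(43269 + 144*(-16)) = sqrt(43269 - 2304) = sqrt(40965)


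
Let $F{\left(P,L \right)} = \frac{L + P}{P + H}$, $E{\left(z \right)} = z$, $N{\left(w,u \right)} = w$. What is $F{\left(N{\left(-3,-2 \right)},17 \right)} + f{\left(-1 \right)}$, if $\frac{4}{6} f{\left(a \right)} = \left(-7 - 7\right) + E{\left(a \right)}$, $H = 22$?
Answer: $- \frac{827}{38} \approx -21.763$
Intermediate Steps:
$F{\left(P,L \right)} = \frac{L + P}{22 + P}$ ($F{\left(P,L \right)} = \frac{L + P}{P + 22} = \frac{L + P}{22 + P}$)
$f{\left(a \right)} = -21 + \frac{3 a}{2}$ ($f{\left(a \right)} = \frac{3 \left(\left(-7 - 7\right) + a\right)}{2} = \frac{3 \left(-14 + a\right)}{2} = -21 + \frac{3 a}{2}$)
$F{\left(N{\left(-3,-2 \right)},17 \right)} + f{\left(-1 \right)} = \frac{17 - 3}{22 - 3} + \left(-21 + \frac{3}{2} \left(-1\right)\right) = \frac{1}{19} \cdot 14 - \frac{45}{2} = \frac{14}{19} - \frac{45}{2} = - \frac{827}{38}$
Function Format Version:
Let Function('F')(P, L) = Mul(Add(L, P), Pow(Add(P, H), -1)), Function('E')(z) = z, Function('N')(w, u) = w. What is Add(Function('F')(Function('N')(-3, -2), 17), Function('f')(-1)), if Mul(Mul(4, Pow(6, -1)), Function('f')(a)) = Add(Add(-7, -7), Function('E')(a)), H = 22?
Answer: Rational(-827, 38) ≈ -21.763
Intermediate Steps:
Function('F')(P, L) = Mul(Pow(Add(22, P), -1), Add(L, P)) (Function('F')(P, L) = Mul(Add(L, P), Pow(Add(P, 22), -1)) = Mul(Add(L, P), Pow(Add(22, P), -1)) = Mul(Pow(Add(22, P), -1), Add(L, P)))
Function('f')(a) = Add(-21, Mul(Rational(3, 2), a)) (Function('f')(a) = Mul(Rational(3, 2), Add(Add(-7, -7), a)) = Mul(Rational(3, 2), Add(-14, a)) = Add(-21, Mul(Rational(3, 2), a)))
Add(Function('F')(Function('N')(-3, -2), 17), Function('f')(-1)) = Add(Mul(Pow(Add(22, -3), -1), Add(17, -3)), Add(-21, Mul(Rational(3, 2), -1))) = Add(Mul(Pow(19, -1), 14), Add(-21, Rational(-3, 2))) = Add(Mul(Rational(1, 19), 14), Rational(-45, 2)) = Add(Rational(14, 19), Rational(-45, 2)) = Rational(-827, 38)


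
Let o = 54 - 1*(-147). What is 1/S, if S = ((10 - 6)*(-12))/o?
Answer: -67/16 ≈ -4.1875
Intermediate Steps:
o = 201 (o = 54 + 147 = 201)
S = -16/67 (S = ((10 - 6)*(-12))/201 = (4*(-12))*(1/201) = -48*1/201 = -16/67 ≈ -0.23881)
1/S = 1/(-16/67) = -67/16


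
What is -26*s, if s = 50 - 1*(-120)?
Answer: -4420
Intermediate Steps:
s = 170 (s = 50 + 120 = 170)
-26*s = -26*170 = -4420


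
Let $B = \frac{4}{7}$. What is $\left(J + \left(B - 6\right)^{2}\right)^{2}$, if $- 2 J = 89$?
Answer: $\frac{2169729}{9604} \approx 225.92$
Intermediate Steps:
$J = - \frac{89}{2}$ ($J = \left(- \frac{1}{2}\right) 89 = - \frac{89}{2} \approx -44.5$)
$B = \frac{4}{7}$ ($B = 4 \cdot \frac{1}{7} = \frac{4}{7} \approx 0.57143$)
$\left(J + \left(B - 6\right)^{2}\right)^{2} = \left(- \frac{89}{2} + \left(\frac{4}{7} - 6\right)^{2}\right)^{2} = \left(- \frac{89}{2} + \left(- \frac{38}{7}\right)^{2}\right)^{2} = \left(- \frac{89}{2} + \frac{1444}{49}\right)^{2} = \left(- \frac{1473}{98}\right)^{2} = \frac{2169729}{9604}$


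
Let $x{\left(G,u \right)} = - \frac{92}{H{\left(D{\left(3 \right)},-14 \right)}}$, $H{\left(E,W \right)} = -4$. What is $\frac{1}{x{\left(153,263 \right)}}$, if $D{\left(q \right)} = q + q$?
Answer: $\frac{1}{23} \approx 0.043478$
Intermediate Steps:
$D{\left(q \right)} = 2 q$
$x{\left(G,u \right)} = 23$ ($x{\left(G,u \right)} = - \frac{92}{-4} = \left(-92\right) \left(- \frac{1}{4}\right) = 23$)
$\frac{1}{x{\left(153,263 \right)}} = \frac{1}{23}$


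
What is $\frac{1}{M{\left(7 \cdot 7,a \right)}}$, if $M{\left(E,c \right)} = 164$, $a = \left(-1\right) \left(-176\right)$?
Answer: $\frac{1}{164} \approx 0.0060976$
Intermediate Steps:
$a = 176$
$\frac{1}{M{\left(7 \cdot 7,a \right)}} = \frac{1}{164}$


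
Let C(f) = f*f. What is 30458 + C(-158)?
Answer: 55422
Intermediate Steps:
C(f) = f**2
30458 + C(-158) = 30458 + (-158)**2 = 30458 + 24964 = 55422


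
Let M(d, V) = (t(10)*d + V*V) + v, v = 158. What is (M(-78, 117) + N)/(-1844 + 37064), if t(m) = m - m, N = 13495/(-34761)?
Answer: 120330518/306070605 ≈ 0.39315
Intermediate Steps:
N = -13495/34761 (N = 13495*(-1/34761) = -13495/34761 ≈ -0.38822)
t(m) = 0
M(d, V) = 158 + V**2 (M(d, V) = (0*d + V*V) + 158 = (0 + V**2) + 158 = V**2 + 158 = 158 + V**2)
(M(-78, 117) + N)/(-1844 + 37064) = ((158 + 117**2) - 13495/34761)/(-1844 + 37064) = ((158 + 13689) - 13495/34761)/35220 = (13847 - 13495/34761)*(1/35220) = (481322072/34761)*(1/35220) = 120330518/306070605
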